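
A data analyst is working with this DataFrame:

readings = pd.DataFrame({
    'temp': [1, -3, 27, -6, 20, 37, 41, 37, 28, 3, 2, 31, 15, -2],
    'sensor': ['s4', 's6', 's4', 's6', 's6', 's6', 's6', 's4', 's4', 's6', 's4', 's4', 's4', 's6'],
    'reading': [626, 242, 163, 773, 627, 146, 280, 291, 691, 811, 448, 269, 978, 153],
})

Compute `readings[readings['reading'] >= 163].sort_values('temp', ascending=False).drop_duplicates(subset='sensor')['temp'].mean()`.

filter rows where reading >= 163:
    temp sensor  reading
0      1     s4      626
1     -3     s6      242
2     27     s4      163
3     -6     s6      773
4     20     s6      627
6     41     s6      280
7     37     s4      291
8     28     s4      691
9      3     s6      811
10     2     s4      448
11    31     s4      269
12    15     s4      978
sort by temp descending:
    temp sensor  reading
6     41     s6      280
7     37     s4      291
11    31     s4      269
8     28     s4      691
2     27     s4      163
4     20     s6      627
12    15     s4      978
9      3     s6      811
10     2     s4      448
0      1     s4      626
1     -3     s6      242
3     -6     s6      773
drop duplicate sensor (keep=first):
   temp sensor  reading
6    41     s6      280
7    37     s4      291

39.0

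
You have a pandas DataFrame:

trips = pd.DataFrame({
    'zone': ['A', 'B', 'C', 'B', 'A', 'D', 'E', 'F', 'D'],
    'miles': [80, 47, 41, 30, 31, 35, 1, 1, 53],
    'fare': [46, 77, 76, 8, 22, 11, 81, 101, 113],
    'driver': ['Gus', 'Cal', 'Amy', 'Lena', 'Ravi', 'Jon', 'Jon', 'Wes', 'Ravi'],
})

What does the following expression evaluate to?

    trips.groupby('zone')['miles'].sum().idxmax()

A

group by zone, sum of miles:
zone
A    111
B     77
C     41
D     88
E      1
F      1
Name: miles, dtype: int64
Then the label with the largest value: A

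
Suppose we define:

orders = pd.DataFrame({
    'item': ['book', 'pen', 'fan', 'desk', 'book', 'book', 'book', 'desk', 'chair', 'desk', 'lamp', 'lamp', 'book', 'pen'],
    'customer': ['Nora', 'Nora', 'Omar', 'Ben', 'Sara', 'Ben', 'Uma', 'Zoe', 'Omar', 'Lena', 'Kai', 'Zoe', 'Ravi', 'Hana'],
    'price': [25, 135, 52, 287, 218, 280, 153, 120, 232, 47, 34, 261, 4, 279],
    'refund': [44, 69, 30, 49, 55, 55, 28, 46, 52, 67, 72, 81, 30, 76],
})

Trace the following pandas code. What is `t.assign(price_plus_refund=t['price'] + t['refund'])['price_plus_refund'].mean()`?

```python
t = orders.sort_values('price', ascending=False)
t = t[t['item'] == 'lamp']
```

sort by price descending:
     item customer  price  refund
3    desk      Ben    287      49
5    book      Ben    280      55
13    pen     Hana    279      76
11   lamp      Zoe    261      81
8   chair     Omar    232      52
4    book     Sara    218      55
6    book      Uma    153      28
1     pen     Nora    135      69
7    desk      Zoe    120      46
2     fan     Omar     52      30
9    desk     Lena     47      67
10   lamp      Kai     34      72
0    book     Nora     25      44
12   book     Ravi      4      30
filter rows where item == 'lamp':
    item customer  price  refund
11  lamp      Zoe    261      81
10  lamp      Kai     34      72
add column price_plus_refund = t['price'] + t['refund']:
    item customer  price  refund  price_plus_refund
11  lamp      Zoe    261      81                342
10  lamp      Kai     34      72                106

224.0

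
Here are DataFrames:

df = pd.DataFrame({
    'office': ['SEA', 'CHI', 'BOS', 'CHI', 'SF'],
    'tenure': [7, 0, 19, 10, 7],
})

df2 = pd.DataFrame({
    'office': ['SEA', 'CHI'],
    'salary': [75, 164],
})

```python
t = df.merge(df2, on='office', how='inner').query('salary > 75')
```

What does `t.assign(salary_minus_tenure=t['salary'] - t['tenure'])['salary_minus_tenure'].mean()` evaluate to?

159.0

merge on 'office' (how='inner') → 3 rows:
  office  tenure  salary
0    SEA       7      75
1    CHI       0     164
2    CHI      10     164
filter rows where salary > 75:
  office  tenure  salary
1    CHI       0     164
2    CHI      10     164
add column salary_minus_tenure = t['salary'] - t['tenure']:
  office  tenure  salary  salary_minus_tenure
1    CHI       0     164                  164
2    CHI      10     164                  154
Finally, mean of column 'salary_minus_tenure' = 159.0.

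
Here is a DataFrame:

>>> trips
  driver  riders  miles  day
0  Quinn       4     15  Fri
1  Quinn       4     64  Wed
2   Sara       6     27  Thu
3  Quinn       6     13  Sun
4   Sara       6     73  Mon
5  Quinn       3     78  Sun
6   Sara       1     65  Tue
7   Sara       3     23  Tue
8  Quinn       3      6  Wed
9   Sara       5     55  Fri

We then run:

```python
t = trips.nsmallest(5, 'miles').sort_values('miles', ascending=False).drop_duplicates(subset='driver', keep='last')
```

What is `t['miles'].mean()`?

14.5

take 5 rows with smallest miles:
  driver  riders  miles  day
8  Quinn       3      6  Wed
3  Quinn       6     13  Sun
0  Quinn       4     15  Fri
7   Sara       3     23  Tue
2   Sara       6     27  Thu
sort by miles descending:
  driver  riders  miles  day
2   Sara       6     27  Thu
7   Sara       3     23  Tue
0  Quinn       4     15  Fri
3  Quinn       6     13  Sun
8  Quinn       3      6  Wed
drop duplicate driver (keep=last):
  driver  riders  miles  day
7   Sara       3     23  Tue
8  Quinn       3      6  Wed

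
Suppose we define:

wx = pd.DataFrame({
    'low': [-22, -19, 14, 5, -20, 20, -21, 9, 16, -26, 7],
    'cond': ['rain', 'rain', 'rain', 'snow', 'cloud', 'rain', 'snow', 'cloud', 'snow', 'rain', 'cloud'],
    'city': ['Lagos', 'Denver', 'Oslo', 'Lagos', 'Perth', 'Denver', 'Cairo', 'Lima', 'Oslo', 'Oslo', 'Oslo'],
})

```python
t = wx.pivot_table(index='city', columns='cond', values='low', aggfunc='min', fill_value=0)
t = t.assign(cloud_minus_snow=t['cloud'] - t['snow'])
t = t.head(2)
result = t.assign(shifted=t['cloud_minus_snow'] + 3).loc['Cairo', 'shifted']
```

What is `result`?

pivot: rows=city, cols=cond, min(low):
cond    cloud  rain  snow
city                     
Cairo       0     0   -21
Denver      0   -19     0
Lagos       0   -22     5
Lima        9     0     0
Oslo        7   -26    16
Perth     -20     0     0
add column cloud_minus_snow = t['cloud'] - t['snow']:
cond    cloud  rain  snow  cloud_minus_snow
city                                       
Cairo       0     0   -21                21
Denver      0   -19     0                 0
Lagos       0   -22     5                -5
Lima        9     0     0                 9
Oslo        7   -26    16                -9
Perth     -20     0     0               -20
take first 2 rows:
cond    cloud  rain  snow  cloud_minus_snow
city                                       
Cairo       0     0   -21                21
Denver      0   -19     0                 0
add column shifted = t['cloud_minus_snow'] + 3:
cond    cloud  rain  snow  cloud_minus_snow  shifted
city                                                
Cairo       0     0   -21                21       24
Denver      0   -19     0                 0        3
Finally, value at row 'Cairo', column 'shifted' = 24.

24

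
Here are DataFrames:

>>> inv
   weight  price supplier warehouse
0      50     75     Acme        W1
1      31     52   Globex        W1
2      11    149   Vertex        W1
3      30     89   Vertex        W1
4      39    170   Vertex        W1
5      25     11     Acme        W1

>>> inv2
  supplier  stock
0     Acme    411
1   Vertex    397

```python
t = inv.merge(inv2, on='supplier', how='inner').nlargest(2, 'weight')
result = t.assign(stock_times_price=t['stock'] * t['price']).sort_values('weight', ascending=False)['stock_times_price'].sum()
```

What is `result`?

merge on 'supplier' (how='inner') → 5 rows:
   weight  price supplier warehouse  stock
0      50     75     Acme        W1    411
1      11    149   Vertex        W1    397
2      30     89   Vertex        W1    397
3      39    170   Vertex        W1    397
4      25     11     Acme        W1    411
take 2 rows with largest weight:
   weight  price supplier warehouse  stock
0      50     75     Acme        W1    411
3      39    170   Vertex        W1    397
add column stock_times_price = t['stock'] * t['price']:
   weight  price supplier warehouse  stock  stock_times_price
0      50     75     Acme        W1    411              30825
3      39    170   Vertex        W1    397              67490
sort by weight descending:
   weight  price supplier warehouse  stock  stock_times_price
0      50     75     Acme        W1    411              30825
3      39    170   Vertex        W1    397              67490
Then the sum of column 'stock_times_price': 98315

98315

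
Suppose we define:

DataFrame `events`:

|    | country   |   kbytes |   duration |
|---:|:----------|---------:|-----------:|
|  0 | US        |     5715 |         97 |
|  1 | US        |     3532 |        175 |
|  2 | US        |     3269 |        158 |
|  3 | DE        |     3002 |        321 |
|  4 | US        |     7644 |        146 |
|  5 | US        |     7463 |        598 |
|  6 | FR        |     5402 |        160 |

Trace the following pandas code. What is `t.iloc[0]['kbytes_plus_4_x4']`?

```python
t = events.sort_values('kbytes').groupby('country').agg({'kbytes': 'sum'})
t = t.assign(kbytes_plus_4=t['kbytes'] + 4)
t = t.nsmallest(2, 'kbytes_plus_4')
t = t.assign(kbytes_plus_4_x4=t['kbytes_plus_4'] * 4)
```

sort by kbytes:
  country  kbytes  duration
3      DE    3002       321
2      US    3269       158
1      US    3532       175
6      FR    5402       160
0      US    5715        97
5      US    7463       598
4      US    7644       146
group by country, sum of kbytes:
         kbytes
country        
DE         3002
FR         5402
US        27623
add column kbytes_plus_4 = t['kbytes'] + 4:
         kbytes  kbytes_plus_4
country                       
DE         3002           3006
FR         5402           5406
US        27623          27627
take 2 rows with smallest kbytes_plus_4:
         kbytes  kbytes_plus_4
country                       
DE         3002           3006
FR         5402           5406
add column kbytes_plus_4_x4 = t['kbytes_plus_4'] * 4:
         kbytes  kbytes_plus_4  kbytes_plus_4_x4
country                                         
DE         3002           3006             12024
FR         5402           5406             21624
Reading off the value at position 0, column 'kbytes_plus_4_x4', we get 12024.

12024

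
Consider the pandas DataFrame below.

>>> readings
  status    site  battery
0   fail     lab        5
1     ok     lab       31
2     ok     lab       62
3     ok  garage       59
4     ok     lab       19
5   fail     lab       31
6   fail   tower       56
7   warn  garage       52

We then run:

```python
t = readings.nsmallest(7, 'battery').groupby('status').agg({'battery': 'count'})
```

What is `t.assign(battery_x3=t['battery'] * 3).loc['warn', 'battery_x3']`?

3

take 7 rows with smallest battery:
  status    site  battery
0   fail     lab        5
4     ok     lab       19
1     ok     lab       31
5   fail     lab       31
7   warn  garage       52
6   fail   tower       56
3     ok  garage       59
group by status, count of battery:
        battery
status         
fail          3
ok            3
warn          1
add column battery_x3 = t['battery'] * 3:
        battery  battery_x3
status                     
fail          3           9
ok            3           9
warn          1           3
Then the value at row 'warn', column 'battery_x3': 3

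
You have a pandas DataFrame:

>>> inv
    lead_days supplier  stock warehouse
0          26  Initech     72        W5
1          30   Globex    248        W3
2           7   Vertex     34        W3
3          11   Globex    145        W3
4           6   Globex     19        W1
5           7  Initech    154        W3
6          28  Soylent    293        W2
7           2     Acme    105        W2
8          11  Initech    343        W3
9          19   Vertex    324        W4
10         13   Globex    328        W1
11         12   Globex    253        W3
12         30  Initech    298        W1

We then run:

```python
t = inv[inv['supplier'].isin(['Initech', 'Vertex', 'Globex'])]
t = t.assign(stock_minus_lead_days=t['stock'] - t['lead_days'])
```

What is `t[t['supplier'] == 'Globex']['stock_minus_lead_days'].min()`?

13

filter rows where supplier in ['Initech', 'Vertex', 'Globex']:
    lead_days supplier  stock warehouse
0          26  Initech     72        W5
1          30   Globex    248        W3
2           7   Vertex     34        W3
3          11   Globex    145        W3
4           6   Globex     19        W1
5           7  Initech    154        W3
8          11  Initech    343        W3
9          19   Vertex    324        W4
10         13   Globex    328        W1
11         12   Globex    253        W3
12         30  Initech    298        W1
add column stock_minus_lead_days = t['stock'] - t['lead_days']:
    lead_days supplier  stock warehouse  stock_minus_lead_days
0          26  Initech     72        W5                     46
1          30   Globex    248        W3                    218
2           7   Vertex     34        W3                     27
3          11   Globex    145        W3                    134
4           6   Globex     19        W1                     13
5           7  Initech    154        W3                    147
8          11  Initech    343        W3                    332
9          19   Vertex    324        W4                    305
10         13   Globex    328        W1                    315
11         12   Globex    253        W3                    241
12         30  Initech    298        W1                    268
filter rows where supplier == 'Globex':
    lead_days supplier  stock warehouse  stock_minus_lead_days
1          30   Globex    248        W3                    218
3          11   Globex    145        W3                    134
4           6   Globex     19        W1                     13
10         13   Globex    328        W1                    315
11         12   Globex    253        W3                    241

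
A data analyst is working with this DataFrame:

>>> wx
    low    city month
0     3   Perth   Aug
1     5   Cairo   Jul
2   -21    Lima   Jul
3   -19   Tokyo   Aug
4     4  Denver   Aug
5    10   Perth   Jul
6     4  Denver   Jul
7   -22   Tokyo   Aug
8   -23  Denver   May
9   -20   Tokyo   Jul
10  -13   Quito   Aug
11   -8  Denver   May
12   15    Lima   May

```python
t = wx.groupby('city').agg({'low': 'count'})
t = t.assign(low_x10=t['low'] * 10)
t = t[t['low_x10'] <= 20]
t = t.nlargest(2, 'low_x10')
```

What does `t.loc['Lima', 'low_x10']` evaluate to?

20

group by city, count of low:
        low
city       
Cairo     1
Denver    4
Lima      2
Perth     2
Quito     1
Tokyo     3
add column low_x10 = t['low'] * 10:
        low  low_x10
city                
Cairo     1       10
Denver    4       40
Lima      2       20
Perth     2       20
Quito     1       10
Tokyo     3       30
filter rows where low_x10 <= 20:
       low  low_x10
city               
Cairo    1       10
Lima     2       20
Perth    2       20
Quito    1       10
take 2 rows with largest low_x10:
       low  low_x10
city               
Lima     2       20
Perth    2       20
Hence 20.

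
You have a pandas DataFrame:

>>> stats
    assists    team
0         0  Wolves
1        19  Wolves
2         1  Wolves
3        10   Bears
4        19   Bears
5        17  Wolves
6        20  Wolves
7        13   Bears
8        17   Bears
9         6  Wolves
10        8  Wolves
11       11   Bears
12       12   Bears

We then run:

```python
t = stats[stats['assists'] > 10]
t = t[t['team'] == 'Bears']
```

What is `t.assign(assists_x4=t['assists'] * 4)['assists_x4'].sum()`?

filter rows where assists > 10:
    assists    team
1        19  Wolves
4        19   Bears
5        17  Wolves
6        20  Wolves
7        13   Bears
8        17   Bears
11       11   Bears
12       12   Bears
filter rows where team == 'Bears':
    assists   team
4        19  Bears
7        13  Bears
8        17  Bears
11       11  Bears
12       12  Bears
add column assists_x4 = t['assists'] * 4:
    assists   team  assists_x4
4        19  Bears          76
7        13  Bears          52
8        17  Bears          68
11       11  Bears          44
12       12  Bears          48
So sum() = 288.

288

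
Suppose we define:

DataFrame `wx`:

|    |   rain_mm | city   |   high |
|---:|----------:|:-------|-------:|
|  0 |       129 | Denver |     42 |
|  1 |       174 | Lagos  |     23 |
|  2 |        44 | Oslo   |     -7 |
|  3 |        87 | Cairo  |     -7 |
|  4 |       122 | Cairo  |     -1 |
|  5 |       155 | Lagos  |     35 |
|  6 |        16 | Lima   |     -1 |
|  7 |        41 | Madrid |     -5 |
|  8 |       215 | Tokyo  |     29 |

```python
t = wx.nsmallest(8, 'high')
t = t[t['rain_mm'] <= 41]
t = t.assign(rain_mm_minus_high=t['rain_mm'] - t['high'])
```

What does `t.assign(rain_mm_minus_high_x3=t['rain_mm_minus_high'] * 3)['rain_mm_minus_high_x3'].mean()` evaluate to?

take 8 rows with smallest high:
   rain_mm    city  high
2       44    Oslo    -7
3       87   Cairo    -7
7       41  Madrid    -5
4      122   Cairo    -1
6       16    Lima    -1
1      174   Lagos    23
8      215   Tokyo    29
5      155   Lagos    35
filter rows where rain_mm <= 41:
   rain_mm    city  high
7       41  Madrid    -5
6       16    Lima    -1
add column rain_mm_minus_high = t['rain_mm'] - t['high']:
   rain_mm    city  high  rain_mm_minus_high
7       41  Madrid    -5                  46
6       16    Lima    -1                  17
add column rain_mm_minus_high_x3 = t['rain_mm_minus_high'] * 3:
   rain_mm    city  high  rain_mm_minus_high  rain_mm_minus_high_x3
7       41  Madrid    -5                  46                    138
6       16    Lima    -1                  17                     51
So mean() = 94.5.

94.5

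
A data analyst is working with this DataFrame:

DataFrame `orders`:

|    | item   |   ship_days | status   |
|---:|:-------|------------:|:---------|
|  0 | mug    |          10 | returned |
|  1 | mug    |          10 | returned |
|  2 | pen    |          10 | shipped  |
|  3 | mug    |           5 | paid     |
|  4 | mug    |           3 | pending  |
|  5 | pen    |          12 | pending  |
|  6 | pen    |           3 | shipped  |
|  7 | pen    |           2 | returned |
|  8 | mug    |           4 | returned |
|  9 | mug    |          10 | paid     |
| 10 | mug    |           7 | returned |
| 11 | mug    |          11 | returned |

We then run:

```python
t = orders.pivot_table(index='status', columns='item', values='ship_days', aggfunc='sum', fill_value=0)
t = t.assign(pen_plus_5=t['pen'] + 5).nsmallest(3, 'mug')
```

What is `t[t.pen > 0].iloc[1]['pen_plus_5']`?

17

pivot: rows=status, cols=item, sum(ship_days):
item      mug  pen
status            
paid       15    0
pending     3   12
returned   42    2
shipped     0   13
add column pen_plus_5 = t['pen'] + 5:
item      mug  pen  pen_plus_5
status                        
paid       15    0           5
pending     3   12          17
returned   42    2           7
shipped     0   13          18
take 3 rows with smallest mug:
item     mug  pen  pen_plus_5
status                       
shipped    0   13          18
pending    3   12          17
paid      15    0           5
filter rows where pen > 0:
item     mug  pen  pen_plus_5
status                       
shipped    0   13          18
pending    3   12          17
value at position 1, column 'pen_plus_5' → 17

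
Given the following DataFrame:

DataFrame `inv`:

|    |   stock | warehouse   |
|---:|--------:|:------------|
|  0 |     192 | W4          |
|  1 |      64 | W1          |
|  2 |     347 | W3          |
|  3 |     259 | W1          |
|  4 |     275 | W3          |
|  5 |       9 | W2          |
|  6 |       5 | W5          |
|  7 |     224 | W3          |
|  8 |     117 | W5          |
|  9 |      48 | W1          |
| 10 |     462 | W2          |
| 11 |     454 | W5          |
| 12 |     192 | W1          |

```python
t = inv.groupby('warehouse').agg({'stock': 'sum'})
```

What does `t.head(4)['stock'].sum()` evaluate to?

group by warehouse, sum of stock:
           stock
warehouse       
W1           563
W2           471
W3           846
W4           192
W5           576
take first 4 rows:
           stock
warehouse       
W1           563
W2           471
W3           846
W4           192
Hence 2072.

2072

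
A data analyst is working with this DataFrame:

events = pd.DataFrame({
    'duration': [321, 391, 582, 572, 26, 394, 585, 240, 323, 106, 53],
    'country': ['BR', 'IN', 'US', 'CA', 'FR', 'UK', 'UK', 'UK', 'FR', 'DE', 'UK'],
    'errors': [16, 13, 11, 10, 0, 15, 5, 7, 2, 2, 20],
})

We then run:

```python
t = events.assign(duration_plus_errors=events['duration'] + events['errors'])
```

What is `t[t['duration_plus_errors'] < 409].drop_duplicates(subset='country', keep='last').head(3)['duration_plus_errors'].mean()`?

add column duration_plus_errors = events['duration'] + events['errors']:
    duration country  errors  duration_plus_errors
0        321      BR      16                   337
1        391      IN      13                   404
2        582      US      11                   593
3        572      CA      10                   582
4         26      FR       0                    26
5        394      UK      15                   409
6        585      UK       5                   590
7        240      UK       7                   247
8        323      FR       2                   325
9        106      DE       2                   108
10        53      UK      20                    73
filter rows where duration_plus_errors < 409:
    duration country  errors  duration_plus_errors
0        321      BR      16                   337
1        391      IN      13                   404
4         26      FR       0                    26
7        240      UK       7                   247
8        323      FR       2                   325
9        106      DE       2                   108
10        53      UK      20                    73
drop duplicate country (keep=last):
    duration country  errors  duration_plus_errors
0        321      BR      16                   337
1        391      IN      13                   404
8        323      FR       2                   325
9        106      DE       2                   108
10        53      UK      20                    73
take first 3 rows:
   duration country  errors  duration_plus_errors
0       321      BR      16                   337
1       391      IN      13                   404
8       323      FR       2                   325
Then the mean of column 'duration_plus_errors': 355.333333333

355.333333333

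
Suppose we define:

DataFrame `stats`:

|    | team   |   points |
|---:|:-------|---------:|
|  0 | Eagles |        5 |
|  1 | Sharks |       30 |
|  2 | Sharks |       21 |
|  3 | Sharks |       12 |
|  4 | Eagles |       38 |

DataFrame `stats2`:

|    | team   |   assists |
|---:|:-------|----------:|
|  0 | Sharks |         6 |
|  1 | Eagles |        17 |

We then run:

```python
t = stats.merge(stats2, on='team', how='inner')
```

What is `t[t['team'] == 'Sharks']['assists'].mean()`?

6.0

merge on 'team' (how='inner') → 5 rows:
     team  points  assists
0  Eagles       5       17
1  Sharks      30        6
2  Sharks      21        6
3  Sharks      12        6
4  Eagles      38       17
filter rows where team == 'Sharks':
     team  points  assists
1  Sharks      30        6
2  Sharks      21        6
3  Sharks      12        6
mean of column 'assists' → 6.0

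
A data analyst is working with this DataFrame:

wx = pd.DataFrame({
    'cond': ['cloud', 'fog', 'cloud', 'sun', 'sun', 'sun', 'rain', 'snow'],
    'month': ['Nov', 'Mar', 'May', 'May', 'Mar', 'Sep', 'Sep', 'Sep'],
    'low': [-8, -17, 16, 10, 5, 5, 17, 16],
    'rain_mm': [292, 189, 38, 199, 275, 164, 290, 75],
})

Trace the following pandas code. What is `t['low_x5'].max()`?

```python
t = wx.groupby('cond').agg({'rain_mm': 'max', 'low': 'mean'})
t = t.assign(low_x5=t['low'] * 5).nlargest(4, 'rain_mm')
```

85.0

group by cond: max(rain_mm), mean(low):
       rain_mm        low
cond                     
cloud      292   4.000000
fog        189 -17.000000
rain       290  17.000000
snow        75  16.000000
sun        275   6.666667
add column low_x5 = t['low'] * 5:
       rain_mm        low     low_x5
cond                                
cloud      292   4.000000  20.000000
fog        189 -17.000000 -85.000000
rain       290  17.000000  85.000000
snow        75  16.000000  80.000000
sun        275   6.666667  33.333333
take 4 rows with largest rain_mm:
       rain_mm        low     low_x5
cond                                
cloud      292   4.000000  20.000000
rain       290  17.000000  85.000000
sun        275   6.666667  33.333333
fog        189 -17.000000 -85.000000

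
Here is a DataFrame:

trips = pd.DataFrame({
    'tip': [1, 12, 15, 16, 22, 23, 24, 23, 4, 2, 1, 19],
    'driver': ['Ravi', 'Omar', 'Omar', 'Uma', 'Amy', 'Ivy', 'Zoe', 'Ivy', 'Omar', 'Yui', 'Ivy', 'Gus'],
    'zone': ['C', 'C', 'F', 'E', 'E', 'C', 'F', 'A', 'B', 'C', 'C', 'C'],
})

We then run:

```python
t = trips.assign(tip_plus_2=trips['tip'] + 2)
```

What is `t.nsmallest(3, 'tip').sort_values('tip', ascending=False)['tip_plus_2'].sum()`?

add column tip_plus_2 = trips['tip'] + 2:
    tip driver zone  tip_plus_2
0     1   Ravi    C           3
1    12   Omar    C          14
2    15   Omar    F          17
3    16    Uma    E          18
4    22    Amy    E          24
5    23    Ivy    C          25
6    24    Zoe    F          26
7    23    Ivy    A          25
8     4   Omar    B           6
9     2    Yui    C           4
10    1    Ivy    C           3
11   19    Gus    C          21
take 3 rows with smallest tip:
    tip driver zone  tip_plus_2
0     1   Ravi    C           3
10    1    Ivy    C           3
9     2    Yui    C           4
sort by tip descending:
    tip driver zone  tip_plus_2
9     2    Yui    C           4
0     1   Ravi    C           3
10    1    Ivy    C           3
sum of column 'tip_plus_2' → 10

10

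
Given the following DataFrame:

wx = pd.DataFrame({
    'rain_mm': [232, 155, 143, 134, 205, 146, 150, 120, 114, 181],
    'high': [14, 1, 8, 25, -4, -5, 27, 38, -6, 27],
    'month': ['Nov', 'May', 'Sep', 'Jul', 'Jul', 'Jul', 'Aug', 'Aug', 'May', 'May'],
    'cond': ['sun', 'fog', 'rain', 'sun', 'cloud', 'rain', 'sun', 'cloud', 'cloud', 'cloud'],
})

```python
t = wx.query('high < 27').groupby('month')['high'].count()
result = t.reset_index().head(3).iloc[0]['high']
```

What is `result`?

3

filter rows where high < 27:
   rain_mm  high month   cond
0      232    14   Nov    sun
1      155     1   May    fog
2      143     8   Sep   rain
3      134    25   Jul    sun
4      205    -4   Jul  cloud
5      146    -5   Jul   rain
8      114    -6   May  cloud
group by month, count of high:
month
Jul    3
May    2
Nov    1
Sep    1
Name: high, dtype: int64
reset_index():
  month  high
0   Jul     3
1   May     2
2   Nov     1
3   Sep     1
take first 3 rows:
  month  high
0   Jul     3
1   May     2
2   Nov     1
So iloc[0]['high'] = 3.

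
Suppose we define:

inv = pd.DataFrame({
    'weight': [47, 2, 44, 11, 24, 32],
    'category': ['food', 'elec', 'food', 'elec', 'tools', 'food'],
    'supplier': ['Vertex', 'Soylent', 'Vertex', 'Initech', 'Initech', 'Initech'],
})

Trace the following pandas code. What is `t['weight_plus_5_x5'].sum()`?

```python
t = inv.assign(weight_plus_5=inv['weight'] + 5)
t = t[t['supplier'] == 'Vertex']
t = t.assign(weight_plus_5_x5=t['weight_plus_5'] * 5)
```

505

add column weight_plus_5 = inv['weight'] + 5:
   weight category supplier  weight_plus_5
0      47     food   Vertex             52
1       2     elec  Soylent              7
2      44     food   Vertex             49
3      11     elec  Initech             16
4      24    tools  Initech             29
5      32     food  Initech             37
filter rows where supplier == 'Vertex':
   weight category supplier  weight_plus_5
0      47     food   Vertex             52
2      44     food   Vertex             49
add column weight_plus_5_x5 = t['weight_plus_5'] * 5:
   weight category supplier  weight_plus_5  weight_plus_5_x5
0      47     food   Vertex             52               260
2      44     food   Vertex             49               245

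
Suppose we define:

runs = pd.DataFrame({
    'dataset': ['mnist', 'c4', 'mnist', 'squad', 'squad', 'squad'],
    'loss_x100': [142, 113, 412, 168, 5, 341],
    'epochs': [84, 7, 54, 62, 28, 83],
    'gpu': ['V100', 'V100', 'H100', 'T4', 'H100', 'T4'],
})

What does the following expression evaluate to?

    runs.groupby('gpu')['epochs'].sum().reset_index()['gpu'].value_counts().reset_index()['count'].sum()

3

group by gpu, sum of epochs:
gpu
H100     82
T4      145
V100     91
Name: epochs, dtype: int64
reset_index():
    gpu  epochs
0  H100      82
1    T4     145
2  V100      91
value_counts of gpu:
gpu
H100    1
T4      1
V100    1
Name: count, dtype: int64
reset_index():
    gpu  count
0  H100      1
1    T4      1
2  V100      1
So sum() = 3.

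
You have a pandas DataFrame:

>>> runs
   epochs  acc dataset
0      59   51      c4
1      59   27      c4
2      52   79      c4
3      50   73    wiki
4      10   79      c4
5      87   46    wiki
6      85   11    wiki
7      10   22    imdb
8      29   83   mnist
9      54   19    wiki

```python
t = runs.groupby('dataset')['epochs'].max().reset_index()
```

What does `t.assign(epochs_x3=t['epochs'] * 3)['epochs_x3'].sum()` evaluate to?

group by dataset, max of epochs:
dataset
c4       59
imdb     10
mnist    29
wiki     87
Name: epochs, dtype: int64
reset_index():
  dataset  epochs
0      c4      59
1    imdb      10
2   mnist      29
3    wiki      87
add column epochs_x3 = t['epochs'] * 3:
  dataset  epochs  epochs_x3
0      c4      59        177
1    imdb      10         30
2   mnist      29         87
3    wiki      87        261
Finally, sum of column 'epochs_x3' = 555.

555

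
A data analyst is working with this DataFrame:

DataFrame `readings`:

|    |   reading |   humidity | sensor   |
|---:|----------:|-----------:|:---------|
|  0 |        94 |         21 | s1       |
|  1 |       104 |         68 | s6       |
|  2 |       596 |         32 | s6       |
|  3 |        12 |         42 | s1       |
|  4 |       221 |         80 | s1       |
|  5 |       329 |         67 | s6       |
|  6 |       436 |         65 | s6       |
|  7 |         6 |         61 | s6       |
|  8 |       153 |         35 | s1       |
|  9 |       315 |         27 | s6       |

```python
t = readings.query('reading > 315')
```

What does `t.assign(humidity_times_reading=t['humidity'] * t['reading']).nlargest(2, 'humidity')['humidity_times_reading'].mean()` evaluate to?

filter rows where reading > 315:
   reading  humidity sensor
2      596        32     s6
5      329        67     s6
6      436        65     s6
add column humidity_times_reading = t['humidity'] * t['reading']:
   reading  humidity sensor  humidity_times_reading
2      596        32     s6                   19072
5      329        67     s6                   22043
6      436        65     s6                   28340
take 2 rows with largest humidity:
   reading  humidity sensor  humidity_times_reading
5      329        67     s6                   22043
6      436        65     s6                   28340
Then the mean of column 'humidity_times_reading': 25191.5

25191.5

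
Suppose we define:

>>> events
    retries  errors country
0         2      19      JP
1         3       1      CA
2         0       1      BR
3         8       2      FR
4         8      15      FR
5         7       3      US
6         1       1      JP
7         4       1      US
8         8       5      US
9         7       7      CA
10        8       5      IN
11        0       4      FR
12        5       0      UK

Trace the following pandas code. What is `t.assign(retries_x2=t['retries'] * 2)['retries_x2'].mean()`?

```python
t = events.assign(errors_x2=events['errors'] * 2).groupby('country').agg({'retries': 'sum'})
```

add column errors_x2 = events['errors'] * 2:
    retries  errors country  errors_x2
0         2      19      JP         38
1         3       1      CA          2
2         0       1      BR          2
3         8       2      FR          4
4         8      15      FR         30
5         7       3      US          6
6         1       1      JP          2
7         4       1      US          2
8         8       5      US         10
9         7       7      CA         14
10        8       5      IN         10
11        0       4      FR          8
12        5       0      UK          0
group by country, sum of retries:
         retries
country         
BR             0
CA            10
FR            16
IN             8
JP             3
UK             5
US            19
add column retries_x2 = t['retries'] * 2:
         retries  retries_x2
country                     
BR             0           0
CA            10          20
FR            16          32
IN             8          16
JP             3           6
UK             5          10
US            19          38

17.4285714286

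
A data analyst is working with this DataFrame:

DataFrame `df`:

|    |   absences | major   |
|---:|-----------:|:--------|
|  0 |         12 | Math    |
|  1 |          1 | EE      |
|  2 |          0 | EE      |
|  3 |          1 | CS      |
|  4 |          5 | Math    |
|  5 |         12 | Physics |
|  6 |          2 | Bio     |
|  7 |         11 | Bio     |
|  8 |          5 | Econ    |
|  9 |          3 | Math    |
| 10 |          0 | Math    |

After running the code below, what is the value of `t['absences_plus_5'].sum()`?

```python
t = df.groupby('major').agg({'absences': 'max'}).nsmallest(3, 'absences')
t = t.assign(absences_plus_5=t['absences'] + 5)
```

group by major, max of absences:
         absences
major            
Bio            11
CS              1
EE              1
Econ            5
Math           12
Physics        12
take 3 rows with smallest absences:
       absences
major          
CS            1
EE            1
Econ          5
add column absences_plus_5 = t['absences'] + 5:
       absences  absences_plus_5
major                           
CS            1                6
EE            1                6
Econ          5               10

22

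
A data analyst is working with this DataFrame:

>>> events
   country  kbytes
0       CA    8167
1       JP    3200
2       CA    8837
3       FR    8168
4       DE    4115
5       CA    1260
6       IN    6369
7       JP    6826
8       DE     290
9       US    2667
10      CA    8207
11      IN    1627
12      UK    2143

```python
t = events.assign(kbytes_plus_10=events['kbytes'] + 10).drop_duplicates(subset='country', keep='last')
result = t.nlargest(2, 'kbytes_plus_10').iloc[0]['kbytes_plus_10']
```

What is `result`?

add column kbytes_plus_10 = events['kbytes'] + 10:
   country  kbytes  kbytes_plus_10
0       CA    8167            8177
1       JP    3200            3210
2       CA    8837            8847
3       FR    8168            8178
4       DE    4115            4125
5       CA    1260            1270
6       IN    6369            6379
7       JP    6826            6836
8       DE     290             300
9       US    2667            2677
10      CA    8207            8217
11      IN    1627            1637
12      UK    2143            2153
drop duplicate country (keep=last):
   country  kbytes  kbytes_plus_10
3       FR    8168            8178
7       JP    6826            6836
8       DE     290             300
9       US    2667            2677
10      CA    8207            8217
11      IN    1627            1637
12      UK    2143            2153
take 2 rows with largest kbytes_plus_10:
   country  kbytes  kbytes_plus_10
10      CA    8207            8217
3       FR    8168            8178
The value at position 0, column 'kbytes_plus_10' is 8217.

8217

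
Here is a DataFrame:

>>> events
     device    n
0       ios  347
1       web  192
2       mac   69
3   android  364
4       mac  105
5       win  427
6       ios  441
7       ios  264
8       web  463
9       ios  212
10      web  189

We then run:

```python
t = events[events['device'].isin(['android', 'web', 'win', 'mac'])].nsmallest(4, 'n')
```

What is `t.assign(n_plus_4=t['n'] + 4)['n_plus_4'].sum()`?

571

filter rows where device in ['android', 'web', 'win', 'mac']:
     device    n
1       web  192
2       mac   69
3   android  364
4       mac  105
5       win  427
8       web  463
10      web  189
take 4 rows with smallest n:
   device    n
2     mac   69
4     mac  105
10    web  189
1     web  192
add column n_plus_4 = t['n'] + 4:
   device    n  n_plus_4
2     mac   69        73
4     mac  105       109
10    web  189       193
1     web  192       196
Hence 571.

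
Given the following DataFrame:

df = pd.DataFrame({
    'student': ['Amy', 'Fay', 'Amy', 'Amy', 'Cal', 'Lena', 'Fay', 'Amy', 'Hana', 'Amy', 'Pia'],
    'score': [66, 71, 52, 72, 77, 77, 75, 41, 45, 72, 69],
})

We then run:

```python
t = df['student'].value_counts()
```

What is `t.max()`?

value_counts of student:
student
Amy     5
Fay     2
Cal     1
Lena    1
Hana    1
Pia     1
Name: count, dtype: int64

5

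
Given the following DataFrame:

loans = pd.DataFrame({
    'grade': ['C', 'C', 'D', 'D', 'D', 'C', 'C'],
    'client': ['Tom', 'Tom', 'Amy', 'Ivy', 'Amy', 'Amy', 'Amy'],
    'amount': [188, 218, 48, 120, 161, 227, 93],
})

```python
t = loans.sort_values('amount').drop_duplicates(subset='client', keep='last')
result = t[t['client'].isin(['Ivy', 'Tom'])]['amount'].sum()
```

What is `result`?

338

sort by amount:
  grade client  amount
2     D    Amy      48
6     C    Amy      93
3     D    Ivy     120
4     D    Amy     161
0     C    Tom     188
1     C    Tom     218
5     C    Amy     227
drop duplicate client (keep=last):
  grade client  amount
3     D    Ivy     120
1     C    Tom     218
5     C    Amy     227
filter rows where client in ['Ivy', 'Tom']:
  grade client  amount
3     D    Ivy     120
1     C    Tom     218
So sum() = 338.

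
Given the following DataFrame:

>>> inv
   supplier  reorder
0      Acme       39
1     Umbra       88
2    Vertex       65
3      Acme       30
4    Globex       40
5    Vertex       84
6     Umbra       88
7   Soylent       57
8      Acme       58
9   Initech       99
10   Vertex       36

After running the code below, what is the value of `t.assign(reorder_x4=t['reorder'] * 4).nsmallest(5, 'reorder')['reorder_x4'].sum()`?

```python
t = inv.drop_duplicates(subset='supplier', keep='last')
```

1116

drop duplicate supplier (keep=last):
   supplier  reorder
4    Globex       40
6     Umbra       88
7   Soylent       57
8      Acme       58
9   Initech       99
10   Vertex       36
add column reorder_x4 = t['reorder'] * 4:
   supplier  reorder  reorder_x4
4    Globex       40         160
6     Umbra       88         352
7   Soylent       57         228
8      Acme       58         232
9   Initech       99         396
10   Vertex       36         144
take 5 rows with smallest reorder:
   supplier  reorder  reorder_x4
10   Vertex       36         144
4    Globex       40         160
7   Soylent       57         228
8      Acme       58         232
6     Umbra       88         352
sum of column 'reorder_x4' → 1116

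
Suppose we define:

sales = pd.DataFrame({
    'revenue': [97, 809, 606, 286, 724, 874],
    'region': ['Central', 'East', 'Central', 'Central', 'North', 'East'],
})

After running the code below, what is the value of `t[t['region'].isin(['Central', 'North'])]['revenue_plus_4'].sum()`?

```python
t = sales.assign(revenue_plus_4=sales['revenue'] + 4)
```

add column revenue_plus_4 = sales['revenue'] + 4:
   revenue   region  revenue_plus_4
0       97  Central             101
1      809     East             813
2      606  Central             610
3      286  Central             290
4      724    North             728
5      874     East             878
filter rows where region in ['Central', 'North']:
   revenue   region  revenue_plus_4
0       97  Central             101
2      606  Central             610
3      286  Central             290
4      724    North             728

1729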